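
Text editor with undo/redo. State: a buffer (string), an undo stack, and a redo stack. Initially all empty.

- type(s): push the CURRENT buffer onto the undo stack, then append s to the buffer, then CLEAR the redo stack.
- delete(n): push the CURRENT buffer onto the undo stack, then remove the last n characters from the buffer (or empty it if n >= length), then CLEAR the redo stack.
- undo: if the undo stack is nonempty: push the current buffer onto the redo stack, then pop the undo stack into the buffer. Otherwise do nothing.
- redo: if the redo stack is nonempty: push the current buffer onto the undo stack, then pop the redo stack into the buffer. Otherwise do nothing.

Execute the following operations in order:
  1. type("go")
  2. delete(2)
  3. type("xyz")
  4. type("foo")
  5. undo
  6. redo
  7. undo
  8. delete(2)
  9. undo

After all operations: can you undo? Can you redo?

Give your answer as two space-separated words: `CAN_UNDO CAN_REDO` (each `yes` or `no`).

After op 1 (type): buf='go' undo_depth=1 redo_depth=0
After op 2 (delete): buf='(empty)' undo_depth=2 redo_depth=0
After op 3 (type): buf='xyz' undo_depth=3 redo_depth=0
After op 4 (type): buf='xyzfoo' undo_depth=4 redo_depth=0
After op 5 (undo): buf='xyz' undo_depth=3 redo_depth=1
After op 6 (redo): buf='xyzfoo' undo_depth=4 redo_depth=0
After op 7 (undo): buf='xyz' undo_depth=3 redo_depth=1
After op 8 (delete): buf='x' undo_depth=4 redo_depth=0
After op 9 (undo): buf='xyz' undo_depth=3 redo_depth=1

Answer: yes yes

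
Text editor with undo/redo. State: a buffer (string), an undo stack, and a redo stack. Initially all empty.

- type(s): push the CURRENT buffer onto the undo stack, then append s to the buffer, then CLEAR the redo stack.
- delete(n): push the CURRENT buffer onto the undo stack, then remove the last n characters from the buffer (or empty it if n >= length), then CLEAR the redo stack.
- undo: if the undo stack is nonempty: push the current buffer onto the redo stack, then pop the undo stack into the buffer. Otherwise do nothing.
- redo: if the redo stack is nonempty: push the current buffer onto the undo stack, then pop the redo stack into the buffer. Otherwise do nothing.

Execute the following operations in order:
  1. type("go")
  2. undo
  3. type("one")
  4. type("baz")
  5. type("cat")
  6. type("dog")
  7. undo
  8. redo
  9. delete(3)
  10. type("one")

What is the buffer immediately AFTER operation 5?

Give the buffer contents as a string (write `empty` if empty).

After op 1 (type): buf='go' undo_depth=1 redo_depth=0
After op 2 (undo): buf='(empty)' undo_depth=0 redo_depth=1
After op 3 (type): buf='one' undo_depth=1 redo_depth=0
After op 4 (type): buf='onebaz' undo_depth=2 redo_depth=0
After op 5 (type): buf='onebazcat' undo_depth=3 redo_depth=0

Answer: onebazcat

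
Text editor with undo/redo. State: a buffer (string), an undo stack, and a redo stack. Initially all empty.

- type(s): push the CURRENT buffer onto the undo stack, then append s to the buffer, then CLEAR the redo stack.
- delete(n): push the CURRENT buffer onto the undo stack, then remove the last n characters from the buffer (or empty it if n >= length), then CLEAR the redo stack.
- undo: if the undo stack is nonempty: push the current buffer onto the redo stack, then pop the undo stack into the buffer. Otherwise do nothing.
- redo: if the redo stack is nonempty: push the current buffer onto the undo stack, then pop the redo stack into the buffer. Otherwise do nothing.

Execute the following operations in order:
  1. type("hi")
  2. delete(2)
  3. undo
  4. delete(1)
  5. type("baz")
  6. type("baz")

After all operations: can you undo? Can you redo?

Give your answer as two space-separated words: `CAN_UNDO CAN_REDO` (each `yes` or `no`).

After op 1 (type): buf='hi' undo_depth=1 redo_depth=0
After op 2 (delete): buf='(empty)' undo_depth=2 redo_depth=0
After op 3 (undo): buf='hi' undo_depth=1 redo_depth=1
After op 4 (delete): buf='h' undo_depth=2 redo_depth=0
After op 5 (type): buf='hbaz' undo_depth=3 redo_depth=0
After op 6 (type): buf='hbazbaz' undo_depth=4 redo_depth=0

Answer: yes no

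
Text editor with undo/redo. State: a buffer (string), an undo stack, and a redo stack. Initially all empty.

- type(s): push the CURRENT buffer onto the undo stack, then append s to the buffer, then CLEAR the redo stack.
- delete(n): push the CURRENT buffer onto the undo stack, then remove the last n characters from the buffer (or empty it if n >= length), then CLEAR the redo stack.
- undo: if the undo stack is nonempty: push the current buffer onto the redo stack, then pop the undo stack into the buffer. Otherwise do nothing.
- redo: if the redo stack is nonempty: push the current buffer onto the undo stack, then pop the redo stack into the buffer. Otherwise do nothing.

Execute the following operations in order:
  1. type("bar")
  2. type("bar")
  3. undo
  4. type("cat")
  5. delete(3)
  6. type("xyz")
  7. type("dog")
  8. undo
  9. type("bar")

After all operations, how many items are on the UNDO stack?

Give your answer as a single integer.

After op 1 (type): buf='bar' undo_depth=1 redo_depth=0
After op 2 (type): buf='barbar' undo_depth=2 redo_depth=0
After op 3 (undo): buf='bar' undo_depth=1 redo_depth=1
After op 4 (type): buf='barcat' undo_depth=2 redo_depth=0
After op 5 (delete): buf='bar' undo_depth=3 redo_depth=0
After op 6 (type): buf='barxyz' undo_depth=4 redo_depth=0
After op 7 (type): buf='barxyzdog' undo_depth=5 redo_depth=0
After op 8 (undo): buf='barxyz' undo_depth=4 redo_depth=1
After op 9 (type): buf='barxyzbar' undo_depth=5 redo_depth=0

Answer: 5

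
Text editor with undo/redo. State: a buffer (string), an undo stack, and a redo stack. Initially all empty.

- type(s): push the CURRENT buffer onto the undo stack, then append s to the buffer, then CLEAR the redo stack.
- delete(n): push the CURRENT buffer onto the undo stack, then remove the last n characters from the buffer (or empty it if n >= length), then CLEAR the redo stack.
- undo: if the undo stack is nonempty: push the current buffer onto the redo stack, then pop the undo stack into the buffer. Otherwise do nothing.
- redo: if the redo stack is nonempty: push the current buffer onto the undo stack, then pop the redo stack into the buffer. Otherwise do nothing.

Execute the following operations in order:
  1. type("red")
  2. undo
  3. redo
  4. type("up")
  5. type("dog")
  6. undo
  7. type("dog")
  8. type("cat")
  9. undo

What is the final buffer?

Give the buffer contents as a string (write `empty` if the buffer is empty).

Answer: redupdog

Derivation:
After op 1 (type): buf='red' undo_depth=1 redo_depth=0
After op 2 (undo): buf='(empty)' undo_depth=0 redo_depth=1
After op 3 (redo): buf='red' undo_depth=1 redo_depth=0
After op 4 (type): buf='redup' undo_depth=2 redo_depth=0
After op 5 (type): buf='redupdog' undo_depth=3 redo_depth=0
After op 6 (undo): buf='redup' undo_depth=2 redo_depth=1
After op 7 (type): buf='redupdog' undo_depth=3 redo_depth=0
After op 8 (type): buf='redupdogcat' undo_depth=4 redo_depth=0
After op 9 (undo): buf='redupdog' undo_depth=3 redo_depth=1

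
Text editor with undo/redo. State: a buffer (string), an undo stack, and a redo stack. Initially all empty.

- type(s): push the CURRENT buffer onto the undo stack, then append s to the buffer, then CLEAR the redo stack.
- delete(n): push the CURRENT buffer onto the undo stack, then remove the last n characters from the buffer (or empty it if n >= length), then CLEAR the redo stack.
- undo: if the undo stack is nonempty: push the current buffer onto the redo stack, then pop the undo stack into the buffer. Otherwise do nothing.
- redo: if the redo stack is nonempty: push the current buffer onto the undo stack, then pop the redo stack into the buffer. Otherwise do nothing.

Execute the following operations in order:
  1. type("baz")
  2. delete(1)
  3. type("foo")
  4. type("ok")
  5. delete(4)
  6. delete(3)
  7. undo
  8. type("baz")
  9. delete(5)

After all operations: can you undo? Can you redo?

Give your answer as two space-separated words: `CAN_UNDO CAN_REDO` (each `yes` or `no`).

After op 1 (type): buf='baz' undo_depth=1 redo_depth=0
After op 2 (delete): buf='ba' undo_depth=2 redo_depth=0
After op 3 (type): buf='bafoo' undo_depth=3 redo_depth=0
After op 4 (type): buf='bafoook' undo_depth=4 redo_depth=0
After op 5 (delete): buf='baf' undo_depth=5 redo_depth=0
After op 6 (delete): buf='(empty)' undo_depth=6 redo_depth=0
After op 7 (undo): buf='baf' undo_depth=5 redo_depth=1
After op 8 (type): buf='bafbaz' undo_depth=6 redo_depth=0
After op 9 (delete): buf='b' undo_depth=7 redo_depth=0

Answer: yes no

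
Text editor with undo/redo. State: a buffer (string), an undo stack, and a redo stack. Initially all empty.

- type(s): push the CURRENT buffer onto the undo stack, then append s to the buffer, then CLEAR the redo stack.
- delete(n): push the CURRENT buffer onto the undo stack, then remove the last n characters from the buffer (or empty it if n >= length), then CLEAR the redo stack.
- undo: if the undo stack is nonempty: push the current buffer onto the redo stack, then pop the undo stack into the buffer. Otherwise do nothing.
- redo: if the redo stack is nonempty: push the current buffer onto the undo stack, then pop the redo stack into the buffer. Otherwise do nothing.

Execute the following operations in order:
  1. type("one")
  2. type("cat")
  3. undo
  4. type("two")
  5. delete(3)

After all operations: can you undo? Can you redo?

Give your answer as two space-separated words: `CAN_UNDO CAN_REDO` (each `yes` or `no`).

Answer: yes no

Derivation:
After op 1 (type): buf='one' undo_depth=1 redo_depth=0
After op 2 (type): buf='onecat' undo_depth=2 redo_depth=0
After op 3 (undo): buf='one' undo_depth=1 redo_depth=1
After op 4 (type): buf='onetwo' undo_depth=2 redo_depth=0
After op 5 (delete): buf='one' undo_depth=3 redo_depth=0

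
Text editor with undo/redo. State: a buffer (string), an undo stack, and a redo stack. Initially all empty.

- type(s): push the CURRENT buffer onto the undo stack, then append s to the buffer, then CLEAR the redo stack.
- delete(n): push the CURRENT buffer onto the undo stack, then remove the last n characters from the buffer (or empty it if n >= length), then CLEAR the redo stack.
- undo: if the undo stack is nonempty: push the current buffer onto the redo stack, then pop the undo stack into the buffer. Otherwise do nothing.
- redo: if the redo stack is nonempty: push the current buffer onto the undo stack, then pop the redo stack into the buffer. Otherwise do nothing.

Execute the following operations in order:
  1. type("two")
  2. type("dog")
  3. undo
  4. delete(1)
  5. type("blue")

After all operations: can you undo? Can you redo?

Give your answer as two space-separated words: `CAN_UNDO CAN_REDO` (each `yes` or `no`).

After op 1 (type): buf='two' undo_depth=1 redo_depth=0
After op 2 (type): buf='twodog' undo_depth=2 redo_depth=0
After op 3 (undo): buf='two' undo_depth=1 redo_depth=1
After op 4 (delete): buf='tw' undo_depth=2 redo_depth=0
After op 5 (type): buf='twblue' undo_depth=3 redo_depth=0

Answer: yes no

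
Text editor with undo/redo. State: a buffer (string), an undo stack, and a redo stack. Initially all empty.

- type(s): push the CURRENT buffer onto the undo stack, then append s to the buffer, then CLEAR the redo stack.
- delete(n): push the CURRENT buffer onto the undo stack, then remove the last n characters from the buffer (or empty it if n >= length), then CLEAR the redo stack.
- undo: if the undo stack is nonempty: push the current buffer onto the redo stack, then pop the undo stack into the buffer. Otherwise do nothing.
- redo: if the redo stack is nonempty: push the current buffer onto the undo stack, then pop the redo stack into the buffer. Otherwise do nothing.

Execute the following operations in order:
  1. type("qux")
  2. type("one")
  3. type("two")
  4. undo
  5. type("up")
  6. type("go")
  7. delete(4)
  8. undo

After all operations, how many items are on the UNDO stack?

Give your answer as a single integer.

Answer: 4

Derivation:
After op 1 (type): buf='qux' undo_depth=1 redo_depth=0
After op 2 (type): buf='quxone' undo_depth=2 redo_depth=0
After op 3 (type): buf='quxonetwo' undo_depth=3 redo_depth=0
After op 4 (undo): buf='quxone' undo_depth=2 redo_depth=1
After op 5 (type): buf='quxoneup' undo_depth=3 redo_depth=0
After op 6 (type): buf='quxoneupgo' undo_depth=4 redo_depth=0
After op 7 (delete): buf='quxone' undo_depth=5 redo_depth=0
After op 8 (undo): buf='quxoneupgo' undo_depth=4 redo_depth=1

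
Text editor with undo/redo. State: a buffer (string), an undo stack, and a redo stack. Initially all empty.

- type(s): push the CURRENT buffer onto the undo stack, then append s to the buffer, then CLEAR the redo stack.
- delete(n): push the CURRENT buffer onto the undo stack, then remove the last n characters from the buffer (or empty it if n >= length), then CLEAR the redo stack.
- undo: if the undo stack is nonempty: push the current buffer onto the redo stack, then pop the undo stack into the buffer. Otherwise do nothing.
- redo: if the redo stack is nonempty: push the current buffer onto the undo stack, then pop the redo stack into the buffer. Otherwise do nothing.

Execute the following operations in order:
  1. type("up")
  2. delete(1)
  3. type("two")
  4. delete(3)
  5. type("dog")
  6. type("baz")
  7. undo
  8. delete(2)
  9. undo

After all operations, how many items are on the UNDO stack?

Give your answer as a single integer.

After op 1 (type): buf='up' undo_depth=1 redo_depth=0
After op 2 (delete): buf='u' undo_depth=2 redo_depth=0
After op 3 (type): buf='utwo' undo_depth=3 redo_depth=0
After op 4 (delete): buf='u' undo_depth=4 redo_depth=0
After op 5 (type): buf='udog' undo_depth=5 redo_depth=0
After op 6 (type): buf='udogbaz' undo_depth=6 redo_depth=0
After op 7 (undo): buf='udog' undo_depth=5 redo_depth=1
After op 8 (delete): buf='ud' undo_depth=6 redo_depth=0
After op 9 (undo): buf='udog' undo_depth=5 redo_depth=1

Answer: 5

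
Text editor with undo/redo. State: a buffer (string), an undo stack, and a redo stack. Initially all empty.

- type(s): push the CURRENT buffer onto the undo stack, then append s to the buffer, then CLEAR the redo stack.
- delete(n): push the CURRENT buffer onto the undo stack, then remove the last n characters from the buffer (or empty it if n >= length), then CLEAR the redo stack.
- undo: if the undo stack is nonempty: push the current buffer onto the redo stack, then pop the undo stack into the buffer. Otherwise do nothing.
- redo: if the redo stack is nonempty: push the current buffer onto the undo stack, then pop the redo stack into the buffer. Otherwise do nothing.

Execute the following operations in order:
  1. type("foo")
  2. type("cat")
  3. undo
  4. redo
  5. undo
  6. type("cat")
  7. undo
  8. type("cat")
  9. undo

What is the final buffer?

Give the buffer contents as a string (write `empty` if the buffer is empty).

After op 1 (type): buf='foo' undo_depth=1 redo_depth=0
After op 2 (type): buf='foocat' undo_depth=2 redo_depth=0
After op 3 (undo): buf='foo' undo_depth=1 redo_depth=1
After op 4 (redo): buf='foocat' undo_depth=2 redo_depth=0
After op 5 (undo): buf='foo' undo_depth=1 redo_depth=1
After op 6 (type): buf='foocat' undo_depth=2 redo_depth=0
After op 7 (undo): buf='foo' undo_depth=1 redo_depth=1
After op 8 (type): buf='foocat' undo_depth=2 redo_depth=0
After op 9 (undo): buf='foo' undo_depth=1 redo_depth=1

Answer: foo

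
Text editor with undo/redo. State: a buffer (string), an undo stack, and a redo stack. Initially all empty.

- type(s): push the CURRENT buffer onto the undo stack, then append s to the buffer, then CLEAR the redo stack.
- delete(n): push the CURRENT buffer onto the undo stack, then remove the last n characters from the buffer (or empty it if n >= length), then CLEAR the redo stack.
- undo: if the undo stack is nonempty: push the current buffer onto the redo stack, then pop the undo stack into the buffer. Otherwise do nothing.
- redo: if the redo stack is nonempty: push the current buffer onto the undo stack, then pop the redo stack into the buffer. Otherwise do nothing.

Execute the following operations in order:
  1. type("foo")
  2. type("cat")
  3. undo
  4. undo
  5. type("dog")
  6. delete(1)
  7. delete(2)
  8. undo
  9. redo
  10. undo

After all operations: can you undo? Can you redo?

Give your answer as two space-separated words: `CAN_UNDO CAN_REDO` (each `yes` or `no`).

Answer: yes yes

Derivation:
After op 1 (type): buf='foo' undo_depth=1 redo_depth=0
After op 2 (type): buf='foocat' undo_depth=2 redo_depth=0
After op 3 (undo): buf='foo' undo_depth=1 redo_depth=1
After op 4 (undo): buf='(empty)' undo_depth=0 redo_depth=2
After op 5 (type): buf='dog' undo_depth=1 redo_depth=0
After op 6 (delete): buf='do' undo_depth=2 redo_depth=0
After op 7 (delete): buf='(empty)' undo_depth=3 redo_depth=0
After op 8 (undo): buf='do' undo_depth=2 redo_depth=1
After op 9 (redo): buf='(empty)' undo_depth=3 redo_depth=0
After op 10 (undo): buf='do' undo_depth=2 redo_depth=1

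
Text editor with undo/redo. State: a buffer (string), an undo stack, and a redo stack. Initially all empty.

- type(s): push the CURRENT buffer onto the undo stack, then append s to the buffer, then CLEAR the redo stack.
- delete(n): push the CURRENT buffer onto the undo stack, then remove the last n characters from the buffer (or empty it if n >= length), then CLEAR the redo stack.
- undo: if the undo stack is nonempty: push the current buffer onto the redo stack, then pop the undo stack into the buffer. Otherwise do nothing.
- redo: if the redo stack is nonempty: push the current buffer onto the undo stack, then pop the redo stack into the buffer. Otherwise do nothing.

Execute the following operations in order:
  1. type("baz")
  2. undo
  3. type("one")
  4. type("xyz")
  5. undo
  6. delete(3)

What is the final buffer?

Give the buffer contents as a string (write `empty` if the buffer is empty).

Answer: empty

Derivation:
After op 1 (type): buf='baz' undo_depth=1 redo_depth=0
After op 2 (undo): buf='(empty)' undo_depth=0 redo_depth=1
After op 3 (type): buf='one' undo_depth=1 redo_depth=0
After op 4 (type): buf='onexyz' undo_depth=2 redo_depth=0
After op 5 (undo): buf='one' undo_depth=1 redo_depth=1
After op 6 (delete): buf='(empty)' undo_depth=2 redo_depth=0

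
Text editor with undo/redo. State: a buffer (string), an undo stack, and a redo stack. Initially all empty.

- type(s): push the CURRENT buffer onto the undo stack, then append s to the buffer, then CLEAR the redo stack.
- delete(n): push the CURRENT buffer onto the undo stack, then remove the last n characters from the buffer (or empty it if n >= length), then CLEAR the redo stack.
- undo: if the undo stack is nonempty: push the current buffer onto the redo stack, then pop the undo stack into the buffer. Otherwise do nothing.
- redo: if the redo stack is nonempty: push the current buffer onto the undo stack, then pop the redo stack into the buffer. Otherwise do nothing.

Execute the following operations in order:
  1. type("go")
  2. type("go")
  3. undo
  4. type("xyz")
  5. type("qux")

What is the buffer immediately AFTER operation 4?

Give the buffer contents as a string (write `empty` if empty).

Answer: goxyz

Derivation:
After op 1 (type): buf='go' undo_depth=1 redo_depth=0
After op 2 (type): buf='gogo' undo_depth=2 redo_depth=0
After op 3 (undo): buf='go' undo_depth=1 redo_depth=1
After op 4 (type): buf='goxyz' undo_depth=2 redo_depth=0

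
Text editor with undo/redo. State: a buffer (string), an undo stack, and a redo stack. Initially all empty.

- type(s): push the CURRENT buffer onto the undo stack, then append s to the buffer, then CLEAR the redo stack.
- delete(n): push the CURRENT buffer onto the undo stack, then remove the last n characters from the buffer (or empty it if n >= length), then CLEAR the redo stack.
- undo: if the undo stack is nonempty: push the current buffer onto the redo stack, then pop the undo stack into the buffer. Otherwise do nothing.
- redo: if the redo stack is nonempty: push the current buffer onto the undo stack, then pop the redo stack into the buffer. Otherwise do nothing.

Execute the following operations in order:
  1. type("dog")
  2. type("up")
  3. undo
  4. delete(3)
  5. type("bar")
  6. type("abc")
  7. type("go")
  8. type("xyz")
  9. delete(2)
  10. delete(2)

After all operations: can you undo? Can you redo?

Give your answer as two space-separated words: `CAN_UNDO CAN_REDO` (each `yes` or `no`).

After op 1 (type): buf='dog' undo_depth=1 redo_depth=0
After op 2 (type): buf='dogup' undo_depth=2 redo_depth=0
After op 3 (undo): buf='dog' undo_depth=1 redo_depth=1
After op 4 (delete): buf='(empty)' undo_depth=2 redo_depth=0
After op 5 (type): buf='bar' undo_depth=3 redo_depth=0
After op 6 (type): buf='barabc' undo_depth=4 redo_depth=0
After op 7 (type): buf='barabcgo' undo_depth=5 redo_depth=0
After op 8 (type): buf='barabcgoxyz' undo_depth=6 redo_depth=0
After op 9 (delete): buf='barabcgox' undo_depth=7 redo_depth=0
After op 10 (delete): buf='barabcg' undo_depth=8 redo_depth=0

Answer: yes no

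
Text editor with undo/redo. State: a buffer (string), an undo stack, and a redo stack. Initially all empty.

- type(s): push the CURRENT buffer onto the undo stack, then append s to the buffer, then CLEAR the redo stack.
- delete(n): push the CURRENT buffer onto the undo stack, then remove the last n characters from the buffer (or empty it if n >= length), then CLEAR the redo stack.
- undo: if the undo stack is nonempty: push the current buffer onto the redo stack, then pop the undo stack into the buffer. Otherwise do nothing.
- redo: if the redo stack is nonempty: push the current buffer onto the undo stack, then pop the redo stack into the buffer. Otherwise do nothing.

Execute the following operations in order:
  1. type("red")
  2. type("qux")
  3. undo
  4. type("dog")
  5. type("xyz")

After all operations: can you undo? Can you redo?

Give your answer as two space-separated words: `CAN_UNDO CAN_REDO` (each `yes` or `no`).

Answer: yes no

Derivation:
After op 1 (type): buf='red' undo_depth=1 redo_depth=0
After op 2 (type): buf='redqux' undo_depth=2 redo_depth=0
After op 3 (undo): buf='red' undo_depth=1 redo_depth=1
After op 4 (type): buf='reddog' undo_depth=2 redo_depth=0
After op 5 (type): buf='reddogxyz' undo_depth=3 redo_depth=0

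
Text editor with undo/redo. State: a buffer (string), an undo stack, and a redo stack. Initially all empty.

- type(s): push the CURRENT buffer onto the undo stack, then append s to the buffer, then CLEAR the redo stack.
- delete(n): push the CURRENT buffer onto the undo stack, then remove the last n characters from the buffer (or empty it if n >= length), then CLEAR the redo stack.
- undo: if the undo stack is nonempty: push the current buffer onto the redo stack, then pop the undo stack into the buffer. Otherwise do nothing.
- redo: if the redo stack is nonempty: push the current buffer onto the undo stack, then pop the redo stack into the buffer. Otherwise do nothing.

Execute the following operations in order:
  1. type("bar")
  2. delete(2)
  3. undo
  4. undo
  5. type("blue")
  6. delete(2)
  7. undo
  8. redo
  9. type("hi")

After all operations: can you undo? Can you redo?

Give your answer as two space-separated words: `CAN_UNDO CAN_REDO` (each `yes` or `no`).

Answer: yes no

Derivation:
After op 1 (type): buf='bar' undo_depth=1 redo_depth=0
After op 2 (delete): buf='b' undo_depth=2 redo_depth=0
After op 3 (undo): buf='bar' undo_depth=1 redo_depth=1
After op 4 (undo): buf='(empty)' undo_depth=0 redo_depth=2
After op 5 (type): buf='blue' undo_depth=1 redo_depth=0
After op 6 (delete): buf='bl' undo_depth=2 redo_depth=0
After op 7 (undo): buf='blue' undo_depth=1 redo_depth=1
After op 8 (redo): buf='bl' undo_depth=2 redo_depth=0
After op 9 (type): buf='blhi' undo_depth=3 redo_depth=0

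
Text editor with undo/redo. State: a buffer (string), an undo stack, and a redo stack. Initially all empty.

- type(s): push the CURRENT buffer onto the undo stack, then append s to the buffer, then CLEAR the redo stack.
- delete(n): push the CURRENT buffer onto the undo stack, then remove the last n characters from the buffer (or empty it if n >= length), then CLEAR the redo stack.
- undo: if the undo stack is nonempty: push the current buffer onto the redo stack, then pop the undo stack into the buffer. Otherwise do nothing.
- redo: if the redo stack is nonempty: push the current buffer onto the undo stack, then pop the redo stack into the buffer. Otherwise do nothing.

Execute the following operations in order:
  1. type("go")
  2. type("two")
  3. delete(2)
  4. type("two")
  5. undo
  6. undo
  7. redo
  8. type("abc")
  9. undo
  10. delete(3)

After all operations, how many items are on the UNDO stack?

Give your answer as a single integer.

Answer: 4

Derivation:
After op 1 (type): buf='go' undo_depth=1 redo_depth=0
After op 2 (type): buf='gotwo' undo_depth=2 redo_depth=0
After op 3 (delete): buf='got' undo_depth=3 redo_depth=0
After op 4 (type): buf='gottwo' undo_depth=4 redo_depth=0
After op 5 (undo): buf='got' undo_depth=3 redo_depth=1
After op 6 (undo): buf='gotwo' undo_depth=2 redo_depth=2
After op 7 (redo): buf='got' undo_depth=3 redo_depth=1
After op 8 (type): buf='gotabc' undo_depth=4 redo_depth=0
After op 9 (undo): buf='got' undo_depth=3 redo_depth=1
After op 10 (delete): buf='(empty)' undo_depth=4 redo_depth=0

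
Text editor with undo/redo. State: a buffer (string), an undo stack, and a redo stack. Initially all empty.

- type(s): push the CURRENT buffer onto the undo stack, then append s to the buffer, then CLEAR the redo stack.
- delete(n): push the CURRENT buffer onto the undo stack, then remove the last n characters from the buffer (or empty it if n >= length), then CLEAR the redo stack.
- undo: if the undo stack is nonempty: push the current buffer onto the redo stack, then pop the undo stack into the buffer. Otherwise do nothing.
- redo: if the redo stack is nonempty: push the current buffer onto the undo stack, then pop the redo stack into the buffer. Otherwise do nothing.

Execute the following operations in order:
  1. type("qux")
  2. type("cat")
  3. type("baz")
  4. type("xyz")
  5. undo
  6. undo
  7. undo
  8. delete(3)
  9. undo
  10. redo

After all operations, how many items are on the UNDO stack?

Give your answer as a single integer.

After op 1 (type): buf='qux' undo_depth=1 redo_depth=0
After op 2 (type): buf='quxcat' undo_depth=2 redo_depth=0
After op 3 (type): buf='quxcatbaz' undo_depth=3 redo_depth=0
After op 4 (type): buf='quxcatbazxyz' undo_depth=4 redo_depth=0
After op 5 (undo): buf='quxcatbaz' undo_depth=3 redo_depth=1
After op 6 (undo): buf='quxcat' undo_depth=2 redo_depth=2
After op 7 (undo): buf='qux' undo_depth=1 redo_depth=3
After op 8 (delete): buf='(empty)' undo_depth=2 redo_depth=0
After op 9 (undo): buf='qux' undo_depth=1 redo_depth=1
After op 10 (redo): buf='(empty)' undo_depth=2 redo_depth=0

Answer: 2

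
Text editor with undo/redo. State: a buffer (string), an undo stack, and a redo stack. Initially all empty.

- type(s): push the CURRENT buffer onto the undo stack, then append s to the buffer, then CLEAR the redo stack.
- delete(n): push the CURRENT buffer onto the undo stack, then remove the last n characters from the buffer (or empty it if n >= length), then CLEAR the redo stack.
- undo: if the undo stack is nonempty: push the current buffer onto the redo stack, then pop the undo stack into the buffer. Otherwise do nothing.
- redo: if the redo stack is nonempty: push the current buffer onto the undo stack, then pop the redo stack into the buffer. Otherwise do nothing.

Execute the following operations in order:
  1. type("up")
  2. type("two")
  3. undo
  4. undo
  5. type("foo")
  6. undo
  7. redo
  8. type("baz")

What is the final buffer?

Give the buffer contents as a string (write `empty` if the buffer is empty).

Answer: foobaz

Derivation:
After op 1 (type): buf='up' undo_depth=1 redo_depth=0
After op 2 (type): buf='uptwo' undo_depth=2 redo_depth=0
After op 3 (undo): buf='up' undo_depth=1 redo_depth=1
After op 4 (undo): buf='(empty)' undo_depth=0 redo_depth=2
After op 5 (type): buf='foo' undo_depth=1 redo_depth=0
After op 6 (undo): buf='(empty)' undo_depth=0 redo_depth=1
After op 7 (redo): buf='foo' undo_depth=1 redo_depth=0
After op 8 (type): buf='foobaz' undo_depth=2 redo_depth=0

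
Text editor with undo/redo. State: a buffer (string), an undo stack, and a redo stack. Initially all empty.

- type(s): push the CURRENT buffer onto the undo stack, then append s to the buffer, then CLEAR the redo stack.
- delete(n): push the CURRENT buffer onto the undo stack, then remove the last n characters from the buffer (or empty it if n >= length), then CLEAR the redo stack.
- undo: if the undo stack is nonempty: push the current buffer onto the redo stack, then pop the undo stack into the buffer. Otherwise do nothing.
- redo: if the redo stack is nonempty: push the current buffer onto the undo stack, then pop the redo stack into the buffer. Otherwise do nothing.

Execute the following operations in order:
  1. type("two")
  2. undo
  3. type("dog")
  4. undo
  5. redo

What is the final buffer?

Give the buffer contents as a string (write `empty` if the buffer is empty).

After op 1 (type): buf='two' undo_depth=1 redo_depth=0
After op 2 (undo): buf='(empty)' undo_depth=0 redo_depth=1
After op 3 (type): buf='dog' undo_depth=1 redo_depth=0
After op 4 (undo): buf='(empty)' undo_depth=0 redo_depth=1
After op 5 (redo): buf='dog' undo_depth=1 redo_depth=0

Answer: dog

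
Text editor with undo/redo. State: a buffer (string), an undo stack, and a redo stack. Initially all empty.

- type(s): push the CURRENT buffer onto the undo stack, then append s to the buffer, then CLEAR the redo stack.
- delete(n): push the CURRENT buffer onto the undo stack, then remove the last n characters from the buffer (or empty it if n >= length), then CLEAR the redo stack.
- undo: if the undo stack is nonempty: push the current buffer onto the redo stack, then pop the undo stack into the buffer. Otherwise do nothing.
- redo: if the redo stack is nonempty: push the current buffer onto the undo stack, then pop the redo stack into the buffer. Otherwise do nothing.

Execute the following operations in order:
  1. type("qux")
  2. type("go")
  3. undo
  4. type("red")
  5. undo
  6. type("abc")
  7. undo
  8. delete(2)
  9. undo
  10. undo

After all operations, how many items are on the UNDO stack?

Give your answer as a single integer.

Answer: 0

Derivation:
After op 1 (type): buf='qux' undo_depth=1 redo_depth=0
After op 2 (type): buf='quxgo' undo_depth=2 redo_depth=0
After op 3 (undo): buf='qux' undo_depth=1 redo_depth=1
After op 4 (type): buf='quxred' undo_depth=2 redo_depth=0
After op 5 (undo): buf='qux' undo_depth=1 redo_depth=1
After op 6 (type): buf='quxabc' undo_depth=2 redo_depth=0
After op 7 (undo): buf='qux' undo_depth=1 redo_depth=1
After op 8 (delete): buf='q' undo_depth=2 redo_depth=0
After op 9 (undo): buf='qux' undo_depth=1 redo_depth=1
After op 10 (undo): buf='(empty)' undo_depth=0 redo_depth=2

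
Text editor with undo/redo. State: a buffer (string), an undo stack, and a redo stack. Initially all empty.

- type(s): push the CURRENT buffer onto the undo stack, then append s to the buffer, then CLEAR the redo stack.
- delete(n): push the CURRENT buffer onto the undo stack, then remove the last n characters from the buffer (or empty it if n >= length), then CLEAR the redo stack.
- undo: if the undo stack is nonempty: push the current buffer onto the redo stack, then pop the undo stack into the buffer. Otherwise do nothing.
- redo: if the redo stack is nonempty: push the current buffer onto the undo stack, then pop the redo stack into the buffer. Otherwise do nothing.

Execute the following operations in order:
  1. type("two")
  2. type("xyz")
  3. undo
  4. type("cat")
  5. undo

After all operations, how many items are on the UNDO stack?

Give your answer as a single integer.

After op 1 (type): buf='two' undo_depth=1 redo_depth=0
After op 2 (type): buf='twoxyz' undo_depth=2 redo_depth=0
After op 3 (undo): buf='two' undo_depth=1 redo_depth=1
After op 4 (type): buf='twocat' undo_depth=2 redo_depth=0
After op 5 (undo): buf='two' undo_depth=1 redo_depth=1

Answer: 1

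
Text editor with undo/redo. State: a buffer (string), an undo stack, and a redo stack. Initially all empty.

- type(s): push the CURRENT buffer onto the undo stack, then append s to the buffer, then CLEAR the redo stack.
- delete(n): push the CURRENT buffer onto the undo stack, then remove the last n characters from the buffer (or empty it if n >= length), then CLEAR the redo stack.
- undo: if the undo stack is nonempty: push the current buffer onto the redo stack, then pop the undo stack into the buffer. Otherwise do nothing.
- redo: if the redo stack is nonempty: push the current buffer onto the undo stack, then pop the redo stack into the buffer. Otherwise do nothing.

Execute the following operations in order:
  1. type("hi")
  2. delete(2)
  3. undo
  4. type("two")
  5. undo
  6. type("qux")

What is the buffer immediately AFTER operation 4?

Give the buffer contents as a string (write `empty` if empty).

After op 1 (type): buf='hi' undo_depth=1 redo_depth=0
After op 2 (delete): buf='(empty)' undo_depth=2 redo_depth=0
After op 3 (undo): buf='hi' undo_depth=1 redo_depth=1
After op 4 (type): buf='hitwo' undo_depth=2 redo_depth=0

Answer: hitwo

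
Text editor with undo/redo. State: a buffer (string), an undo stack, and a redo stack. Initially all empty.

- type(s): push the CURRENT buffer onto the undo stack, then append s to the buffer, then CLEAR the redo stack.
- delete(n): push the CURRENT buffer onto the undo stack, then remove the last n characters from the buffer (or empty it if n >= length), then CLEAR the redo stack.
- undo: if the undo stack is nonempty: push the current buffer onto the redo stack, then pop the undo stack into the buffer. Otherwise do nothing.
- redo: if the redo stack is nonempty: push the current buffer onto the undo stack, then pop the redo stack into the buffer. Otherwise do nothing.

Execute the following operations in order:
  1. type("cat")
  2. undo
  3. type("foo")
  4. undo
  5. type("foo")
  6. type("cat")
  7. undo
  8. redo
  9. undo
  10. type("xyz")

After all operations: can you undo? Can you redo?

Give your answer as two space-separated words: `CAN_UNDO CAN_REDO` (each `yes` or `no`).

Answer: yes no

Derivation:
After op 1 (type): buf='cat' undo_depth=1 redo_depth=0
After op 2 (undo): buf='(empty)' undo_depth=0 redo_depth=1
After op 3 (type): buf='foo' undo_depth=1 redo_depth=0
After op 4 (undo): buf='(empty)' undo_depth=0 redo_depth=1
After op 5 (type): buf='foo' undo_depth=1 redo_depth=0
After op 6 (type): buf='foocat' undo_depth=2 redo_depth=0
After op 7 (undo): buf='foo' undo_depth=1 redo_depth=1
After op 8 (redo): buf='foocat' undo_depth=2 redo_depth=0
After op 9 (undo): buf='foo' undo_depth=1 redo_depth=1
After op 10 (type): buf='fooxyz' undo_depth=2 redo_depth=0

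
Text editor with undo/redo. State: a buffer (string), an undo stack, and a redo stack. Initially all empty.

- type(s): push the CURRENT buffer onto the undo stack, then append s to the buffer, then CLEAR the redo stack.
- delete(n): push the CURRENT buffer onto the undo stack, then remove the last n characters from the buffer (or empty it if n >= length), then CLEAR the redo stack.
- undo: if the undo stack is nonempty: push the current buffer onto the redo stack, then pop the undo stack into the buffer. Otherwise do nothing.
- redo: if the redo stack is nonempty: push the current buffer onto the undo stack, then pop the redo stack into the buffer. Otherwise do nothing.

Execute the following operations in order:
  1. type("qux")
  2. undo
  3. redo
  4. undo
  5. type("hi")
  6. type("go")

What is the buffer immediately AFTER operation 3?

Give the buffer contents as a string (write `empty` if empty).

After op 1 (type): buf='qux' undo_depth=1 redo_depth=0
After op 2 (undo): buf='(empty)' undo_depth=0 redo_depth=1
After op 3 (redo): buf='qux' undo_depth=1 redo_depth=0

Answer: qux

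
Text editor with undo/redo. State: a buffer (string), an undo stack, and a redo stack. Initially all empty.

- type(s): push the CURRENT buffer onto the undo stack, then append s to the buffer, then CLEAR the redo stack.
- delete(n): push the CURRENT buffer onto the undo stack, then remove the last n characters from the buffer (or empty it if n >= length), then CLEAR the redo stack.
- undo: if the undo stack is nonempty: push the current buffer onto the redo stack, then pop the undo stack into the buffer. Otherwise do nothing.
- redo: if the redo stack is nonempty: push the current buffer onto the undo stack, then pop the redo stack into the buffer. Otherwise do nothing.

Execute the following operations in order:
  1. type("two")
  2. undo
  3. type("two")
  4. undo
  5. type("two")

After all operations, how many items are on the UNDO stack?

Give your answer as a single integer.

Answer: 1

Derivation:
After op 1 (type): buf='two' undo_depth=1 redo_depth=0
After op 2 (undo): buf='(empty)' undo_depth=0 redo_depth=1
After op 3 (type): buf='two' undo_depth=1 redo_depth=0
After op 4 (undo): buf='(empty)' undo_depth=0 redo_depth=1
After op 5 (type): buf='two' undo_depth=1 redo_depth=0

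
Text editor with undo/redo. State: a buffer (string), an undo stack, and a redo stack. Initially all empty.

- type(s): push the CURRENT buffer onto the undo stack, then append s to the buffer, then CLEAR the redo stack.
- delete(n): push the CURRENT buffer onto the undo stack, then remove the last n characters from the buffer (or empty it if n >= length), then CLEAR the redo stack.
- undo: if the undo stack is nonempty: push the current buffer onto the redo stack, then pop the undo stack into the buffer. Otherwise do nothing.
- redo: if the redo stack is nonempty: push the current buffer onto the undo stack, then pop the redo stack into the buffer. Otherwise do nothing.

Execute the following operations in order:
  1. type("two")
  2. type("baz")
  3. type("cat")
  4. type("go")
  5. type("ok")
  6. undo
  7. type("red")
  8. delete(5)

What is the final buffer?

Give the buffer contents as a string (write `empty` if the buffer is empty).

Answer: twobazcat

Derivation:
After op 1 (type): buf='two' undo_depth=1 redo_depth=0
After op 2 (type): buf='twobaz' undo_depth=2 redo_depth=0
After op 3 (type): buf='twobazcat' undo_depth=3 redo_depth=0
After op 4 (type): buf='twobazcatgo' undo_depth=4 redo_depth=0
After op 5 (type): buf='twobazcatgook' undo_depth=5 redo_depth=0
After op 6 (undo): buf='twobazcatgo' undo_depth=4 redo_depth=1
After op 7 (type): buf='twobazcatgored' undo_depth=5 redo_depth=0
After op 8 (delete): buf='twobazcat' undo_depth=6 redo_depth=0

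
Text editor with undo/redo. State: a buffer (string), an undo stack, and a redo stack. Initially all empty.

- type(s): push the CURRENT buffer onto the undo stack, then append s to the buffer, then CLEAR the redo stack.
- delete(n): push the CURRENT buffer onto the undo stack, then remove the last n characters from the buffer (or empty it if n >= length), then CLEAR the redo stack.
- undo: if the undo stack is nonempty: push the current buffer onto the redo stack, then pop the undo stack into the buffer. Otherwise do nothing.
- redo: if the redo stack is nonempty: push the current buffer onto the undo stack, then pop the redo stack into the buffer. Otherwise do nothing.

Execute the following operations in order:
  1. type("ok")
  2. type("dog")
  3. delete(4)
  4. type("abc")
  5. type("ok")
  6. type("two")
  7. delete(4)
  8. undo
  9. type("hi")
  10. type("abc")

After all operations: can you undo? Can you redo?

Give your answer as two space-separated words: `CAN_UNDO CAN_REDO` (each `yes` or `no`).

After op 1 (type): buf='ok' undo_depth=1 redo_depth=0
After op 2 (type): buf='okdog' undo_depth=2 redo_depth=0
After op 3 (delete): buf='o' undo_depth=3 redo_depth=0
After op 4 (type): buf='oabc' undo_depth=4 redo_depth=0
After op 5 (type): buf='oabcok' undo_depth=5 redo_depth=0
After op 6 (type): buf='oabcoktwo' undo_depth=6 redo_depth=0
After op 7 (delete): buf='oabco' undo_depth=7 redo_depth=0
After op 8 (undo): buf='oabcoktwo' undo_depth=6 redo_depth=1
After op 9 (type): buf='oabcoktwohi' undo_depth=7 redo_depth=0
After op 10 (type): buf='oabcoktwohiabc' undo_depth=8 redo_depth=0

Answer: yes no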